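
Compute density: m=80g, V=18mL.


ρ = mass/volume
= 80/18
= 4.444 g/mL

4.444 g/mL


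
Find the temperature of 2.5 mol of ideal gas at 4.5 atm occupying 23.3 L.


PV = nRT  (R = 0.08206 L·atm/(mol·K))
T = PV/(nR) = 4.5×23.3/(2.5×0.08206)
= 104.85/0.205150
= 511.09 K

511.09 K


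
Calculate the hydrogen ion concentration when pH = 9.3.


[H+] = 10^(-pH) = 10^(-9.3)
= 5.01×10^-10 M

5.01×10^-10 M


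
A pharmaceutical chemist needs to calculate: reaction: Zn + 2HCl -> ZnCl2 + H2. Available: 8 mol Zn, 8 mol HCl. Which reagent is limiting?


Mole ratio available / coefficient:
  Zn: 8/1 = 8.000
  HCl: 8/2 = 4.000
Smaller ratio is limiting.

HCl


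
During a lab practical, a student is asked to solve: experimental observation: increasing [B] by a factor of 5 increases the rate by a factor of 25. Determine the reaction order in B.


rate ∝ [B]^n
5^n = 25 → n = 2
Order in B: 2

2


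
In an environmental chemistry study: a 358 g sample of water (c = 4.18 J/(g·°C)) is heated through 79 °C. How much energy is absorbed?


q = mcΔT = 358 × 4.18 × 79
= 118218.76 J

118218.76 J


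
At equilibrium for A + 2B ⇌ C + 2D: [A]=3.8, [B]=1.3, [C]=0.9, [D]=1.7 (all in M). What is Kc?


Kc = [C][D]^2/([A][B]^2)
= (0.9^1 × 1.7^2)/(3.8^1 × 1.3^2)
= 2.601/6.422
= 0.4050

0.4050


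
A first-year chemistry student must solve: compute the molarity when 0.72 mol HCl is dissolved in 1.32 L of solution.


M = n/V = 0.72/1.32 = 0.545 mol/L

0.545 M


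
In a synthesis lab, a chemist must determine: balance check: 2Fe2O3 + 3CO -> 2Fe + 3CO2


Equation: 2Fe2O3 + 3CO -> 2Fe + 3CO2
Check atoms: C: 3=3, Fe: 4≠2, O: 9≠6
Not balanced

No, not balanced


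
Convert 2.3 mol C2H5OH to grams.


M(C2H5OH) = 46.07 g/mol
mass = n × M = 2.3 × 46.07 = 105.96 g

105.96 g


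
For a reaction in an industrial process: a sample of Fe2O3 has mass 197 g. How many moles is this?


M(Fe2O3) = 159.7 g/mol
n = mass/M = 197/159.7 = 1.2336 mol

1.2336 mol


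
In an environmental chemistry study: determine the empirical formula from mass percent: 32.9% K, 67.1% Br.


Assume 100 g sample. Moles of each element:
  K: 32.9/39.1 = 0.841 mol
  Br: 67.1/79.9 = 0.84 mol
Divide by smallest (0.84):
  K: 0.841/0.84 = 1.0
  Br: 0.84/0.84 = 1.0
Empirical formula: KBr

KBr


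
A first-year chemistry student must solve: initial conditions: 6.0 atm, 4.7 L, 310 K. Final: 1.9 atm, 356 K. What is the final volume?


P1V1/T1 = P2V2/T2
V2 = P1V1T2/(T1P2)
= 6.0×4.7×356/(310×1.9)
= 17.044 L

17.044 L


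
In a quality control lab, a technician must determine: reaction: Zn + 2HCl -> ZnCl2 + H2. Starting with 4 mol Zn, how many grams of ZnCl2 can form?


Mole ratio ZnCl2:Zn = 1:1
n(ZnCl2) = 4 × 1/1 = 4.000 mol
mass = 4.000 × 136.28 = 545.12 g

545.12 g


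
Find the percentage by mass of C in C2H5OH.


M(C2H5OH) = 2×12.01 + 6×1.008 + 1×16.0 = 46.068 g/mol
Mass of C = 2 × 12.01 = 24.02 g/mol
% C = 24.02/46.068 × 100 = 52.14%

52.14%


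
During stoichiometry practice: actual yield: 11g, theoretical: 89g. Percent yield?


% yield = actual/theoretical × 100
= 11/89 × 100
= 12.36%

12.36%


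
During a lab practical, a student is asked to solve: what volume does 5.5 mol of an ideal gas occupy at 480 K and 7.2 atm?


PV = nRT  (R = 0.08206 L·atm/(mol·K))
V = nRT/P = 5.5×0.08206×480/7.2
= 30.089 L

30.089 L


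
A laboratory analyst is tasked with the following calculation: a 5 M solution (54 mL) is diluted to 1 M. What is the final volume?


C1V1 = C2V2
5 × 54 = 1 × V2
V2 = 270/1 = 270.0 mL

270.0 mL


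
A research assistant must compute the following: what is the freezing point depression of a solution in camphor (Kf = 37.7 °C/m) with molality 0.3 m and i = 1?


ΔTf = Kf × m × i
= 37.7 × 0.3 × 1
= 11.31 °C

11.31 °C


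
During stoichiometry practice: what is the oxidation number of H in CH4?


H is +1 with nonmetals
Oxidation number: +1

+1


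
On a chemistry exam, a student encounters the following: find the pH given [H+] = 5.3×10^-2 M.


pH = -log10([H+]) = -log10(5.3×10^-2)
= 2 - log10(5.3)
= 2 - 0.72
= 1.28

1.28


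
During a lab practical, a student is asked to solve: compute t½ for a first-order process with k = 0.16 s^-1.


t½ = ln2/k = 0.693147/(0.16 s^-1)
= 4.332 s

4.332 s


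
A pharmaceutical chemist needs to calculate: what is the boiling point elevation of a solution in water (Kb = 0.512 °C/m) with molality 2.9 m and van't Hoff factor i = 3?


ΔTb = Kb × m × i
= 0.512 × 2.9 × 3
= 4.4544 °C

4.4544 °C


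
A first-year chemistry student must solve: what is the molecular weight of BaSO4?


M(BaSO4) = 1×137.33 + 1×32.07 + 4×16.0
= 137.33 + 32.07 + 64.0
= 233.4 g/mol

233.4 g/mol


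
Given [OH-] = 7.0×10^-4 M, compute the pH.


pOH = -log10([OH-]) = -log10(7.0×10^-4)
= 4 - log10(7.0) = 3.15
pH = 14 - pOH = 14 - 3.15 = 10.85

10.85


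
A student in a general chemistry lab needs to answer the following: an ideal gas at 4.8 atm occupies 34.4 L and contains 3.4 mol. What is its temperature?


PV = nRT  (R = 0.08206 L·atm/(mol·K))
T = PV/(nR) = 4.8×34.4/(3.4×0.08206)
= 165.12/0.279004
= 591.82 K

591.82 K


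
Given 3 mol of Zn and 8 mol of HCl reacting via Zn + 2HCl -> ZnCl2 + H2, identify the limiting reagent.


Mole ratio available / coefficient:
  Zn: 3/1 = 3.000
  HCl: 8/2 = 4.000
Smaller ratio is limiting.

Zn


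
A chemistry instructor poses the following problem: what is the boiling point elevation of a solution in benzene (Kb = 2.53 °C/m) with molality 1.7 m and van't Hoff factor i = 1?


ΔTb = Kb × m × i
= 2.53 × 1.7 × 1
= 4.301 °C

4.301 °C


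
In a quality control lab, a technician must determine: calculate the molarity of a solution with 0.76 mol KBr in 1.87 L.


M = n/V = 0.76/1.87 = 0.406 mol/L

0.406 M


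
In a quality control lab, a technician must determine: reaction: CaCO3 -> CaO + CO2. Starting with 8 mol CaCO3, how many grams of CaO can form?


Mole ratio CaO:CaCO3 = 1:1
n(CaO) = 8 × 1/1 = 8.000 mol
mass = 8.000 × 56.08 = 448.64 g

448.64 g


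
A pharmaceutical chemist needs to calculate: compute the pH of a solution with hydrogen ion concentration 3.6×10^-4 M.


pH = -log10([H+]) = -log10(3.6×10^-4)
= 4 - log10(3.6)
= 4 - 0.56
= 3.44

3.44


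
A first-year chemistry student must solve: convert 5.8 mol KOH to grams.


M(KOH) = 56.11 g/mol
mass = n × M = 5.8 × 56.11 = 325.44 g

325.44 g


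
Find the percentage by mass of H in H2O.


M(H2O) = 2×1.008 + 1×16.0 = 18.016 g/mol
Mass of H = 2 × 1.008 = 2.016 g/mol
% H = 2.016/18.016 × 100 = 11.19%

11.19%


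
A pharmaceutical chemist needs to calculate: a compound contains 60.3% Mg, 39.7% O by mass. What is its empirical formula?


Assume 100 g sample. Moles of each element:
  Mg: 60.3/24.31 = 2.48 mol
  O: 39.7/16.0 = 2.481 mol
Divide by smallest (2.48):
  Mg: 2.48/2.48 = 1.0
  O: 2.481/2.48 = 1.0
Empirical formula: MgO

MgO


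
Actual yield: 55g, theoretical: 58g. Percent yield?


% yield = actual/theoretical × 100
= 55/58 × 100
= 94.83%

94.83%


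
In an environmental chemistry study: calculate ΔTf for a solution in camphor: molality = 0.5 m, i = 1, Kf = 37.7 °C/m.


ΔTf = Kf × m × i
= 37.7 × 0.5 × 1
= 18.85 °C

18.85 °C


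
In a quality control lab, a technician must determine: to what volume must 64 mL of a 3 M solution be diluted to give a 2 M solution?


C1V1 = C2V2
3 × 64 = 2 × V2
V2 = 192/2 = 96.0 mL

96.0 mL


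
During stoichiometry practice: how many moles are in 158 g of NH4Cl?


M(NH4Cl) = 53.49 g/mol
n = mass/M = 158/53.49 = 2.9538 mol

2.9538 mol


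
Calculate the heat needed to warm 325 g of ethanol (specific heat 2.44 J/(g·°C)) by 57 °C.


q = mcΔT = 325 × 2.44 × 57
= 45201.00 J

45201.00 J


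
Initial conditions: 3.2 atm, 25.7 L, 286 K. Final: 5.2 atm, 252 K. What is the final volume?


P1V1/T1 = P2V2/T2
V2 = P1V1T2/(T1P2)
= 3.2×25.7×252/(286×5.2)
= 13.935 L

13.935 L


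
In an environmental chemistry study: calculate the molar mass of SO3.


M(SO3) = 1×32.07 + 3×16.0
= 32.07 + 48.0
= 80.07 g/mol

80.07 g/mol


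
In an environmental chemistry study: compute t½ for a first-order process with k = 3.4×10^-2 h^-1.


t½ = ln2/k = 0.693147/(3.4×10^-2 h^-1)
= 20.39 h

20.39 h


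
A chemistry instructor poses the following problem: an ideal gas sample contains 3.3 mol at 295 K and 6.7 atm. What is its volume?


PV = nRT  (R = 0.08206 L·atm/(mol·K))
V = nRT/P = 3.3×0.08206×295/6.7
= 11.923 L

11.923 L


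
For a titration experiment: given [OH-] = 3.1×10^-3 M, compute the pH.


pOH = -log10([OH-]) = -log10(3.1×10^-3)
= 3 - log10(3.1) = 2.51
pH = 14 - pOH = 14 - 2.51 = 11.49

11.49


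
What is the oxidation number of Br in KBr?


halide: -1
Oxidation number: -1

-1


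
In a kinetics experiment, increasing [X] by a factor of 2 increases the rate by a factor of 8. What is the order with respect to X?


rate ∝ [X]^n
2^n = 8 → n = 3
Order in X: 3

3


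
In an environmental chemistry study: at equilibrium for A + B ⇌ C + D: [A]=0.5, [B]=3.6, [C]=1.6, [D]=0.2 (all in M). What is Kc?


Kc = [C][D]/([A][B])
= (1.6^1 × 0.2^1)/(0.5^1 × 3.6^1)
= 0.32/1.8
= 0.1778

0.1778


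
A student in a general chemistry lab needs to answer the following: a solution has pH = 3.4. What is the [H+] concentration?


[H+] = 10^(-pH) = 10^(-3.4)
= 3.98×10^-4 M

3.98×10^-4 M


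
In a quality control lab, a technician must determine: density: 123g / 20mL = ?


ρ = mass/volume
= 123/20
= 6.15 g/mL

6.15 g/mL


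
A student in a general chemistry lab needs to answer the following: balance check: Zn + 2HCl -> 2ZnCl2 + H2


Equation: Zn + 2HCl -> 2ZnCl2 + H2
Check atoms: Cl: 2≠4, H: 2=2, Zn: 1≠2
Not balanced

No, not balanced


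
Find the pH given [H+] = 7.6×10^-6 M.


pH = -log10([H+]) = -log10(7.6×10^-6)
= 6 - log10(7.6)
= 6 - 0.88
= 5.12

5.12


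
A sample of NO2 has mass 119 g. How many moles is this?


M(NO2) = 46.01 g/mol
n = mass/M = 119/46.01 = 2.5864 mol

2.5864 mol


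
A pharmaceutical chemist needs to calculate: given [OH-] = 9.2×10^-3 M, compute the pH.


pOH = -log10([OH-]) = -log10(9.2×10^-3)
= 3 - log10(9.2) = 2.04
pH = 14 - pOH = 14 - 2.04 = 11.96

11.96


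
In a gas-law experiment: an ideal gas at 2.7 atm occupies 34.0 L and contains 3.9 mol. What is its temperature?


PV = nRT  (R = 0.08206 L·atm/(mol·K))
T = PV/(nR) = 2.7×34.0/(3.9×0.08206)
= 91.80/0.320034
= 286.84 K

286.84 K


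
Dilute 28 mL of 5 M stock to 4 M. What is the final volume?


C1V1 = C2V2
5 × 28 = 4 × V2
V2 = 140/4 = 35.0 mL

35.0 mL


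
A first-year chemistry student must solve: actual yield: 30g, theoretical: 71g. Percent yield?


% yield = actual/theoretical × 100
= 30/71 × 100
= 42.25%

42.25%


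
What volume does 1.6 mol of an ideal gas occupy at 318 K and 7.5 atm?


PV = nRT  (R = 0.08206 L·atm/(mol·K))
V = nRT/P = 1.6×0.08206×318/7.5
= 5.567 L

5.567 L


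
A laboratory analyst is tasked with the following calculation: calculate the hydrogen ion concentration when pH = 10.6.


[H+] = 10^(-pH) = 10^(-10.6)
= 2.51×10^-11 M

2.51×10^-11 M


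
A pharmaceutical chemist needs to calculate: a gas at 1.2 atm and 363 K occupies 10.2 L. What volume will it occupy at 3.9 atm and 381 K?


P1V1/T1 = P2V2/T2
V2 = P1V1T2/(T1P2)
= 1.2×10.2×381/(363×3.9)
= 3.294 L

3.294 L


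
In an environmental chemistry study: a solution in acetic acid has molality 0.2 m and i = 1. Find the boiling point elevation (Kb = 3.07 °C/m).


ΔTb = Kb × m × i
= 3.07 × 0.2 × 1
= 0.614 °C

0.614 °C


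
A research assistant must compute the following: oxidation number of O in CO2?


O is usually -2
Oxidation number: -2

-2


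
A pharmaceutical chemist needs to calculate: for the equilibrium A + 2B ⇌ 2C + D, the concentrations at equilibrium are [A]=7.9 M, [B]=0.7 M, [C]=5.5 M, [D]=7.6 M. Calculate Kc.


Kc = [C]^2[D]/([A][B]^2)
= (5.5^2 × 7.6^1)/(7.9^1 × 0.7^2)
= 229.9/3.871
= 59.39

59.39


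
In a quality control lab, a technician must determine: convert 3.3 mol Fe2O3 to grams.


M(Fe2O3) = 159.7 g/mol
mass = n × M = 3.3 × 159.7 = 527.01 g

527.01 g


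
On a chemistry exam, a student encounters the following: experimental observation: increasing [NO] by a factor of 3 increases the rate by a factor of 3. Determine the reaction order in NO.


rate ∝ [NO]^n
3^n = 3 → n = 1
Order in NO: 1

1


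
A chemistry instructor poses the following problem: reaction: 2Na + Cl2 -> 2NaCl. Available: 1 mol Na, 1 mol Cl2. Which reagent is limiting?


Mole ratio available / coefficient:
  Na: 1/2 = 0.500
  Cl2: 1/1 = 1.000
Smaller ratio is limiting.

Na


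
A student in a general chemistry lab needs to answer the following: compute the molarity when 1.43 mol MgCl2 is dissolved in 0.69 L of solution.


M = n/V = 1.43/0.69 = 2.072 mol/L

2.072 M


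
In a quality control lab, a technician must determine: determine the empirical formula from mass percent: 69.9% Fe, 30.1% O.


Assume 100 g sample. Moles of each element:
  Fe: 69.9/55.85 = 1.252 mol
  O: 30.1/16.0 = 1.881 mol
Divide by smallest (1.252):
  Fe: 1.252/1.252 = 1.0
  O: 1.881/1.252 = 1.5
Multiply all ratios by 2 to obtain whole numbers.
Empirical formula: Fe2O3

Fe2O3


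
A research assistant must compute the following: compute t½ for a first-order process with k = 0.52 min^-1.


t½ = ln2/k = 0.693147/(0.52 min^-1)
= 1.333 min

1.333 min


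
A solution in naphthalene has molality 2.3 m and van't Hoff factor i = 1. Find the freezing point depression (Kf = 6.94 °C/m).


ΔTf = Kf × m × i
= 6.94 × 2.3 × 1
= 15.962 °C

15.962 °C


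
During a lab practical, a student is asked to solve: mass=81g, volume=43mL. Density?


ρ = mass/volume
= 81/43
= 1.884 g/mL

1.884 g/mL


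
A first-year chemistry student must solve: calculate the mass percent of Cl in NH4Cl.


M(NH4Cl) = 1×14.01 + 4×1.008 + 1×35.45 = 53.492 g/mol
Mass of Cl = 1 × 35.45 = 35.45 g/mol
% Cl = 35.45/53.492 × 100 = 66.27%

66.27%


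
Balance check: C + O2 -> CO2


Equation: C + O2 -> CO2
Check atoms: C: 1=1, O: 2=2
Balanced

Yes, balanced


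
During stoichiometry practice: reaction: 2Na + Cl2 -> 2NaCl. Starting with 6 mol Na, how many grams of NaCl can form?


Mole ratio NaCl:Na = 2:2
n(NaCl) = 6 × 2/2 = 6.000 mol
mass = 6.000 × 58.44 = 350.64 g

350.64 g


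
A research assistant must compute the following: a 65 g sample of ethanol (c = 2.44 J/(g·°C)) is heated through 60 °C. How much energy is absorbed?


q = mcΔT = 65 × 2.44 × 60
= 9516.00 J

9516.00 J


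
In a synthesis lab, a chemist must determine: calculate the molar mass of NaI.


M(NaI) = 1×22.99 + 1×126.9
= 22.99 + 126.9
= 149.89 g/mol

149.89 g/mol


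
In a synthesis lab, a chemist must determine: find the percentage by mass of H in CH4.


M(CH4) = 1×12.01 + 4×1.008 = 16.042 g/mol
Mass of H = 4 × 1.008 = 4.032 g/mol
% H = 4.032/16.042 × 100 = 25.13%

25.13%


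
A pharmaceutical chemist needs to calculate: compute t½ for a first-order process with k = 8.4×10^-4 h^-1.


t½ = ln2/k = 0.693147/(8.4×10^-4 h^-1)
= 825.2 h

825.2 h


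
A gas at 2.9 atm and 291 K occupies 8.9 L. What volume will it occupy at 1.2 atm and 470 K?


P1V1/T1 = P2V2/T2
V2 = P1V1T2/(T1P2)
= 2.9×8.9×470/(291×1.2)
= 34.739 L

34.739 L


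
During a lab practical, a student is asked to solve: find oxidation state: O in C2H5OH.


O is usually -2
Oxidation number: -2

-2


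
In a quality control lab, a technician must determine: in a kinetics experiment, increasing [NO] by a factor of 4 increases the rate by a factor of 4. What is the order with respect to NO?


rate ∝ [NO]^n
4^n = 4 → n = 1
Order in NO: 1

1


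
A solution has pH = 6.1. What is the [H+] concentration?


[H+] = 10^(-pH) = 10^(-6.1)
= 7.94×10^-7 M

7.94×10^-7 M


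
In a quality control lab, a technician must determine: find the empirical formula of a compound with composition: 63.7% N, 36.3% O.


Assume 100 g sample. Moles of each element:
  N: 63.7/14.01 = 4.547 mol
  O: 36.3/16.0 = 2.269 mol
Divide by smallest (2.269):
  N: 4.547/2.269 = 2.0
  O: 2.269/2.269 = 1.0
Empirical formula: N2O

N2O


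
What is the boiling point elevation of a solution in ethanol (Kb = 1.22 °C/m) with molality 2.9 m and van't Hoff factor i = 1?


ΔTb = Kb × m × i
= 1.22 × 2.9 × 1
= 3.538 °C

3.538 °C


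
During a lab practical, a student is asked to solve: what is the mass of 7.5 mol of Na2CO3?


M(Na2CO3) = 105.99 g/mol
mass = n × M = 7.5 × 105.99 = 794.93 g

794.93 g


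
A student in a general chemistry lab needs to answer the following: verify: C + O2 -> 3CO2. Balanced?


Equation: C + O2 -> 3CO2
Check atoms: C: 1≠3, O: 2≠6
Not balanced

No, not balanced


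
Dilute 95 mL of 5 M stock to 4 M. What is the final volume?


C1V1 = C2V2
5 × 95 = 4 × V2
V2 = 475/4 = 118.75 mL

118.75 mL


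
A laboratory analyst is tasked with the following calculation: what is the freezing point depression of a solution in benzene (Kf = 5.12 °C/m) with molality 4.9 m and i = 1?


ΔTf = Kf × m × i
= 5.12 × 4.9 × 1
= 25.088 °C

25.088 °C


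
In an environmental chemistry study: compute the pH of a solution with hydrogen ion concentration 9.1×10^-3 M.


pH = -log10([H+]) = -log10(9.1×10^-3)
= 3 - log10(9.1)
= 3 - 0.96
= 2.04

2.04


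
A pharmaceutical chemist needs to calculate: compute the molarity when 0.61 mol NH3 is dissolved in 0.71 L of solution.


M = n/V = 0.61/0.71 = 0.859 mol/L

0.859 M


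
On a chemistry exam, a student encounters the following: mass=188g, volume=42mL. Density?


ρ = mass/volume
= 188/42
= 4.476 g/mL

4.476 g/mL


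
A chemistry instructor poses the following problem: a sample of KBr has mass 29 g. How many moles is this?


M(KBr) = 119.0 g/mol
n = mass/M = 29/119.0 = 0.2437 mol

0.2437 mol


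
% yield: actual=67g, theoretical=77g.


% yield = actual/theoretical × 100
= 67/77 × 100
= 87.01%

87.01%


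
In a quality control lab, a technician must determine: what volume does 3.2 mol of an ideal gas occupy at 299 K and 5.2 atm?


PV = nRT  (R = 0.08206 L·atm/(mol·K))
V = nRT/P = 3.2×0.08206×299/5.2
= 15.099 L

15.099 L


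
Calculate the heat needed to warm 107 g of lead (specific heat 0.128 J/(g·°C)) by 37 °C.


q = mcΔT = 107 × 0.128 × 37
= 506.75 J

506.75 J


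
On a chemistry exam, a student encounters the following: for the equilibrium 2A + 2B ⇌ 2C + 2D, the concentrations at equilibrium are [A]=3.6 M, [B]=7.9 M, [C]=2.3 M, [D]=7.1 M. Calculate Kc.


Kc = [C]^2[D]^2/([A]^2[B]^2)
= (2.3^2 × 7.1^2)/(3.6^2 × 7.9^2)
= 266.6689/808.8336
= 0.3297

0.3297


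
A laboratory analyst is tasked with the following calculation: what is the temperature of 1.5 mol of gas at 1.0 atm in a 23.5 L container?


PV = nRT  (R = 0.08206 L·atm/(mol·K))
T = PV/(nR) = 1.0×23.5/(1.5×0.08206)
= 23.50/0.123090
= 190.92 K

190.92 K


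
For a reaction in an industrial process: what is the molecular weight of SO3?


M(SO3) = 1×32.07 + 3×16.0
= 32.07 + 48.0
= 80.07 g/mol

80.07 g/mol


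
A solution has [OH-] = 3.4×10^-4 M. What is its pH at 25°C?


pOH = -log10([OH-]) = -log10(3.4×10^-4)
= 4 - log10(3.4) = 3.47
pH = 14 - pOH = 14 - 3.47 = 10.53

10.53


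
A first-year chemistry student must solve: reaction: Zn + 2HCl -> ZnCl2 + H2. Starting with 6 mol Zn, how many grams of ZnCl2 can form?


Mole ratio ZnCl2:Zn = 1:1
n(ZnCl2) = 6 × 1/1 = 6.000 mol
mass = 6.000 × 136.28 = 817.68 g

817.68 g


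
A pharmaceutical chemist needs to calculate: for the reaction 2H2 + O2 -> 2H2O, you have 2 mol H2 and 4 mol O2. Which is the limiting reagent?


Mole ratio available / coefficient:
  H2: 2/2 = 1.000
  O2: 4/1 = 4.000
Smaller ratio is limiting.

H2


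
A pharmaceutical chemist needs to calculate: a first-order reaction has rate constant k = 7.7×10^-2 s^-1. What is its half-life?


t½ = ln2/k = 0.693147/(7.7×10^-2 s^-1)
= 9.002 s

9.002 s


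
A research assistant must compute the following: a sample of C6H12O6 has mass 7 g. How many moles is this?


M(C6H12O6) = 180.16 g/mol
n = mass/M = 7/180.16 = 0.0389 mol

0.0389 mol


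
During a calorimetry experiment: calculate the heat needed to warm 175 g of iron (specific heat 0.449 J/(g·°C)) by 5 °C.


q = mcΔT = 175 × 0.449 × 5
= 392.88 J

392.88 J


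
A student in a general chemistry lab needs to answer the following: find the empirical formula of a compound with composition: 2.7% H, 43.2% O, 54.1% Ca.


Assume 100 g sample. Moles of each element:
  H: 2.7/1.008 = 2.679 mol
  O: 43.2/16.0 = 2.7 mol
  Ca: 54.1/40.08 = 1.35 mol
Divide by smallest (1.35):
  H: 2.679/1.35 = 1.98
  O: 2.7/1.35 = 2.0
  Ca: 1.35/1.35 = 1.0
Empirical formula: CaO2H2

CaO2H2


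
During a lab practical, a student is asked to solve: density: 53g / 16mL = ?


ρ = mass/volume
= 53/16
= 3.312 g/mL

3.312 g/mL


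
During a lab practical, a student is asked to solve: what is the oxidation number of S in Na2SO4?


2(+1) + x + 4(-2) = 0, so x = +6
Oxidation number: +6

+6


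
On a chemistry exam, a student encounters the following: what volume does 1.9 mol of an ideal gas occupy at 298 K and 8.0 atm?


PV = nRT  (R = 0.08206 L·atm/(mol·K))
V = nRT/P = 1.9×0.08206×298/8.0
= 5.808 L

5.808 L


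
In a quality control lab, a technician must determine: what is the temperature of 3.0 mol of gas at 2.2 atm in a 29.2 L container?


PV = nRT  (R = 0.08206 L·atm/(mol·K))
T = PV/(nR) = 2.2×29.2/(3.0×0.08206)
= 64.24/0.246180
= 260.95 K

260.95 K


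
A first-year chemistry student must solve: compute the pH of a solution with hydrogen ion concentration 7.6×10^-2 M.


pH = -log10([H+]) = -log10(7.6×10^-2)
= 2 - log10(7.6)
= 2 - 0.88
= 1.12

1.12


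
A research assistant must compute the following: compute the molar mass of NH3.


M(NH3) = 1×14.01 + 3×1.008
= 14.01 + 3.02
= 17.03 g/mol

17.03 g/mol


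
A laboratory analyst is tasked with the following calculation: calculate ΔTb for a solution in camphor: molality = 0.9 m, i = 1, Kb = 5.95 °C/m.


ΔTb = Kb × m × i
= 5.95 × 0.9 × 1
= 5.355 °C

5.355 °C


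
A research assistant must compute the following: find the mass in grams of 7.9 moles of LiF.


M(LiF) = 25.94 g/mol
mass = n × M = 7.9 × 25.94 = 204.93 g

204.93 g


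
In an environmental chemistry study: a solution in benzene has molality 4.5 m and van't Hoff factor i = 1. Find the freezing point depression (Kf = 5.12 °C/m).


ΔTf = Kf × m × i
= 5.12 × 4.5 × 1
= 23.04 °C

23.04 °C


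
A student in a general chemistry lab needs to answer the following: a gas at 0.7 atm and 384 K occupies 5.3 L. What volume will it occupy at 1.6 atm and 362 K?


P1V1/T1 = P2V2/T2
V2 = P1V1T2/(T1P2)
= 0.7×5.3×362/(384×1.6)
= 2.186 L

2.186 L


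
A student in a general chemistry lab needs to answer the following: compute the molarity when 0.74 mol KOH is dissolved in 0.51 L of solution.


M = n/V = 0.74/0.51 = 1.451 mol/L

1.451 M


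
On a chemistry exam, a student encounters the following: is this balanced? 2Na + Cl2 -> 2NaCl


Equation: 2Na + Cl2 -> 2NaCl
Check atoms: Cl: 2=2, Na: 2=2
Balanced

Yes, balanced


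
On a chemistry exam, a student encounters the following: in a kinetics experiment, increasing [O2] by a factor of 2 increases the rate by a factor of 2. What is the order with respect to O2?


rate ∝ [O2]^n
2^n = 2 → n = 1
Order in O2: 1

1


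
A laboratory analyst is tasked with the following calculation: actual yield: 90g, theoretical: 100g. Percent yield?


% yield = actual/theoretical × 100
= 90/100 × 100
= 90.0%

90.0%


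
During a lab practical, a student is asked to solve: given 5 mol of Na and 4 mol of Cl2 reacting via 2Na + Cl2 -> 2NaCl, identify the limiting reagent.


Mole ratio available / coefficient:
  Na: 5/2 = 2.500
  Cl2: 4/1 = 4.000
Smaller ratio is limiting.

Na


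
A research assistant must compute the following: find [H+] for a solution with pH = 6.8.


[H+] = 10^(-pH) = 10^(-6.8)
= 1.58×10^-7 M

1.58×10^-7 M


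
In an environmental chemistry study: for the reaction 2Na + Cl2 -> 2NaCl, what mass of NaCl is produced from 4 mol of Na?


Mole ratio NaCl:Na = 2:2
n(NaCl) = 4 × 2/2 = 4.000 mol
mass = 4.000 × 58.44 = 233.76 g

233.76 g


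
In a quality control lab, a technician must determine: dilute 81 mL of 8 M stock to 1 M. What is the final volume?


C1V1 = C2V2
8 × 81 = 1 × V2
V2 = 648/1 = 648.0 mL

648.0 mL


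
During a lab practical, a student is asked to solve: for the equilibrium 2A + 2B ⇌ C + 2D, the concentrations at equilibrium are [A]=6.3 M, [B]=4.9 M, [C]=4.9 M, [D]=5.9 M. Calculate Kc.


Kc = [C][D]^2/([A]^2[B]^2)
= (4.9^1 × 5.9^2)/(6.3^2 × 4.9^2)
= 170.569/952.9569
= 0.1790

0.1790


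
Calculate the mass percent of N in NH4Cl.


M(NH4Cl) = 1×14.01 + 4×1.008 + 1×35.45 = 53.492 g/mol
Mass of N = 1 × 14.01 = 14.01 g/mol
% N = 14.01/53.492 × 100 = 26.19%

26.19%


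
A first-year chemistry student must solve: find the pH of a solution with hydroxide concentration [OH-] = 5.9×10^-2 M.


pOH = -log10([OH-]) = -log10(5.9×10^-2)
= 2 - log10(5.9) = 1.23
pH = 14 - pOH = 14 - 1.23 = 12.77

12.77


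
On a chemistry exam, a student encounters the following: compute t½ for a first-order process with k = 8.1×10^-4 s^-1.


t½ = ln2/k = 0.693147/(8.1×10^-4 s^-1)
= 855.7 s

855.7 s


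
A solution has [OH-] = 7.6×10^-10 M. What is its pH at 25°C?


pOH = -log10([OH-]) = -log10(7.6×10^-10)
= 10 - log10(7.6) = 9.12
pH = 14 - pOH = 14 - 9.12 = 4.88

4.88


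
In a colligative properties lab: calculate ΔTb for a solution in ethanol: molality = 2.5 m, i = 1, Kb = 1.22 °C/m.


ΔTb = Kb × m × i
= 1.22 × 2.5 × 1
= 3.05 °C

3.05 °C


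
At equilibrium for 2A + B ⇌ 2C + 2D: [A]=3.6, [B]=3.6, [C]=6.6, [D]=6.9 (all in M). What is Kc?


Kc = [C]^2[D]^2/([A]^2[B])
= (6.6^2 × 6.9^2)/(3.6^2 × 3.6^1)
= 2073.8916/46.656
= 44.45

44.45


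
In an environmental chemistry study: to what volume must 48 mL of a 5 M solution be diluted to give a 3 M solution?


C1V1 = C2V2
5 × 48 = 3 × V2
V2 = 240/3 = 80.0 mL

80.0 mL


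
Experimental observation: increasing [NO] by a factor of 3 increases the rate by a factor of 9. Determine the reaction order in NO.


rate ∝ [NO]^n
3^n = 9 → n = 2
Order in NO: 2

2


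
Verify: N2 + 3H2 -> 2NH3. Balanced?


Equation: N2 + 3H2 -> 2NH3
Check atoms: H: 6=6, N: 2=2
Balanced

Yes, balanced


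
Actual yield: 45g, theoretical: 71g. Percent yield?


% yield = actual/theoretical × 100
= 45/71 × 100
= 63.38%

63.38%


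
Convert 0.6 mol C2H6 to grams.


M(C2H6) = 30.07 g/mol
mass = n × M = 0.6 × 30.07 = 18.04 g

18.04 g


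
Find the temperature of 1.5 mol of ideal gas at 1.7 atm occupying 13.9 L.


PV = nRT  (R = 0.08206 L·atm/(mol·K))
T = PV/(nR) = 1.7×13.9/(1.5×0.08206)
= 23.63/0.123090
= 191.97 K

191.97 K


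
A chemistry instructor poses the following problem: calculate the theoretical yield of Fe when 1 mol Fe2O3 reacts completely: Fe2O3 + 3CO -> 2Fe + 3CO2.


Mole ratio Fe:Fe2O3 = 2:1
n(Fe) = 1 × 2/1 = 2.000 mol
mass = 2.000 × 55.85 = 111.7 g

111.7 g


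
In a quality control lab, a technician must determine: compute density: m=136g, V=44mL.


ρ = mass/volume
= 136/44
= 3.091 g/mL

3.091 g/mL


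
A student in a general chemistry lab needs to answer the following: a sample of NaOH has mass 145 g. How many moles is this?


M(NaOH) = 40.0 g/mol
n = mass/M = 145/40.0 = 3.625 mol

3.625 mol


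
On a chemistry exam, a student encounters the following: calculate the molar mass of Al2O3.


M(Al2O3) = 2×26.98 + 3×16.0
= 53.96 + 48.0
= 101.96 g/mol

101.96 g/mol


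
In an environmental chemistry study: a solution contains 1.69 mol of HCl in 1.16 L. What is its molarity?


M = n/V = 1.69/1.16 = 1.457 mol/L

1.457 M


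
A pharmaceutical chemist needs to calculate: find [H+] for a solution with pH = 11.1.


[H+] = 10^(-pH) = 10^(-11.1)
= 7.94×10^-12 M

7.94×10^-12 M


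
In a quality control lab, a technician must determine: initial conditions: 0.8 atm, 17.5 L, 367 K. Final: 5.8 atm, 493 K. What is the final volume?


P1V1/T1 = P2V2/T2
V2 = P1V1T2/(T1P2)
= 0.8×17.5×493/(367×5.8)
= 3.243 L

3.243 L


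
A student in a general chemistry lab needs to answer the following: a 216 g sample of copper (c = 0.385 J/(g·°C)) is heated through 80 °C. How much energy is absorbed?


q = mcΔT = 216 × 0.385 × 80
= 6652.80 J

6652.80 J


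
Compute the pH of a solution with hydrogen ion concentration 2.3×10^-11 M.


pH = -log10([H+]) = -log10(2.3×10^-11)
= 11 - log10(2.3)
= 11 - 0.36
= 10.64

10.64


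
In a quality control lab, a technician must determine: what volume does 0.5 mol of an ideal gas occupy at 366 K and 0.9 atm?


PV = nRT  (R = 0.08206 L·atm/(mol·K))
V = nRT/P = 0.5×0.08206×366/0.9
= 16.686 L

16.686 L


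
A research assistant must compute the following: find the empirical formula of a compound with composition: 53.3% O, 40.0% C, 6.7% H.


Assume 100 g sample. Moles of each element:
  O: 53.3/16.0 = 3.331 mol
  C: 40.0/12.01 = 3.331 mol
  H: 6.7/1.008 = 6.647 mol
Divide by smallest (3.331):
  O: 3.331/3.331 = 1.0
  C: 3.331/3.331 = 1.0
  H: 6.647/3.331 = 2.0
Empirical formula: CH2O

CH2O


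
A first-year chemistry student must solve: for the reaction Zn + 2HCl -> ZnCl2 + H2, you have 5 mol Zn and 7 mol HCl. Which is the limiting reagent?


Mole ratio available / coefficient:
  Zn: 5/1 = 5.000
  HCl: 7/2 = 3.500
Smaller ratio is limiting.

HCl


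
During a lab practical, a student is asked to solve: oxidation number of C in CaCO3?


(+2) + x + 3(-2) = 0, so x = +4
Oxidation number: +4

+4


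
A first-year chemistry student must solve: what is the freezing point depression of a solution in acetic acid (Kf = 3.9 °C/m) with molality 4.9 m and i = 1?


ΔTf = Kf × m × i
= 3.9 × 4.9 × 1
= 19.11 °C

19.11 °C


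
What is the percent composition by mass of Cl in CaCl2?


M(CaCl2) = 1×40.08 + 2×35.45 = 110.98 g/mol
Mass of Cl = 2 × 35.45 = 70.90 g/mol
% Cl = 70.90/110.98 × 100 = 63.89%

63.89%


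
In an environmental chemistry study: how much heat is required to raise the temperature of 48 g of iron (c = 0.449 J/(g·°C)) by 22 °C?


q = mcΔT = 48 × 0.449 × 22
= 474.14 J

474.14 J


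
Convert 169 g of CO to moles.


M(CO) = 28.01 g/mol
n = mass/M = 169/28.01 = 6.0336 mol

6.0336 mol


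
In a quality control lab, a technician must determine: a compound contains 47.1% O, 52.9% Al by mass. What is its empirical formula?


Assume 100 g sample. Moles of each element:
  O: 47.1/16.0 = 2.944 mol
  Al: 52.9/26.98 = 1.961 mol
Divide by smallest (1.961):
  O: 2.944/1.961 = 1.5
  Al: 1.961/1.961 = 1.0
Multiply all ratios by 2 to obtain whole numbers.
Empirical formula: Al2O3

Al2O3


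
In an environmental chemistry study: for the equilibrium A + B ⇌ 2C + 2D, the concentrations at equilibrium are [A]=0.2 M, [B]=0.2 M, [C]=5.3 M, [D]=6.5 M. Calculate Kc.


Kc = [C]^2[D]^2/([A][B])
= (5.3^2 × 6.5^2)/(0.2^1 × 0.2^1)
= 1186.8025/0.04
= 29670

29670


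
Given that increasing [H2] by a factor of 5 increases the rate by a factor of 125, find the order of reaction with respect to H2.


rate ∝ [H2]^n
5^n = 125 → n = 3
Order in H2: 3

3


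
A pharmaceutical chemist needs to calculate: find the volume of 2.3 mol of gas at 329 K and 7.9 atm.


PV = nRT  (R = 0.08206 L·atm/(mol·K))
V = nRT/P = 2.3×0.08206×329/7.9
= 7.86 L

7.86 L


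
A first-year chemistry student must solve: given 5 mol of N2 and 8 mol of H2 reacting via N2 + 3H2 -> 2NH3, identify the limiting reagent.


Mole ratio available / coefficient:
  N2: 5/1 = 5.000
  H2: 8/3 = 2.667
Smaller ratio is limiting.

H2


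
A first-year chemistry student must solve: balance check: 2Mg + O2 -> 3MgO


Equation: 2Mg + O2 -> 3MgO
Check atoms: Mg: 2≠3, O: 2≠3
Not balanced

No, not balanced


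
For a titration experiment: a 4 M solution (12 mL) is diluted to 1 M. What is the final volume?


C1V1 = C2V2
4 × 12 = 1 × V2
V2 = 48/1 = 48.0 mL

48.0 mL


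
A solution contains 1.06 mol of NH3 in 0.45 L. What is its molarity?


M = n/V = 1.06/0.45 = 2.356 mol/L

2.356 M


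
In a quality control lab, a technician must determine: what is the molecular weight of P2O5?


M(P2O5) = 2×30.97 + 5×16.0
= 61.94 + 80.0
= 141.94 g/mol

141.94 g/mol


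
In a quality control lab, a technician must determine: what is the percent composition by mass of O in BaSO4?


M(BaSO4) = 1×137.33 + 1×32.07 + 4×16.0 = 233.40 g/mol
Mass of O = 4 × 16.0 = 64.00 g/mol
% O = 64.00/233.40 × 100 = 27.42%

27.42%


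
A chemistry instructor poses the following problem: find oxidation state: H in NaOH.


H is +1 with nonmetals
Oxidation number: +1

+1


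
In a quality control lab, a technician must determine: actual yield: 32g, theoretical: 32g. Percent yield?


% yield = actual/theoretical × 100
= 32/32 × 100
= 100.0%

100.0%


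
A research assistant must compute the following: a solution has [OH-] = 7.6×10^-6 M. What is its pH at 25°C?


pOH = -log10([OH-]) = -log10(7.6×10^-6)
= 6 - log10(7.6) = 5.12
pH = 14 - pOH = 14 - 5.12 = 8.88

8.88


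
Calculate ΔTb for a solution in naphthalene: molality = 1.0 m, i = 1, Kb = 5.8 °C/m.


ΔTb = Kb × m × i
= 5.8 × 1.0 × 1
= 5.8 °C

5.8 °C


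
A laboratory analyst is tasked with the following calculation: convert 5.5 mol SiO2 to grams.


M(SiO2) = 60.09 g/mol
mass = n × M = 5.5 × 60.09 = 330.50 g

330.50 g


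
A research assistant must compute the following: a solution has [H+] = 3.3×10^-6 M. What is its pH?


pH = -log10([H+]) = -log10(3.3×10^-6)
= 6 - log10(3.3)
= 6 - 0.52
= 5.48

5.48


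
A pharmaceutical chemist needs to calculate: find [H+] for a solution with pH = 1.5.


[H+] = 10^(-pH) = 10^(-1.5)
= 3.16×10^-2 M

3.16×10^-2 M


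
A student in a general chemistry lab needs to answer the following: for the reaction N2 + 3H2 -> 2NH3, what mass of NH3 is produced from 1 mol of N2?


Mole ratio NH3:N2 = 2:1
n(NH3) = 1 × 2/1 = 2.000 mol
mass = 2.000 × 17.03 = 34.06 g

34.06 g


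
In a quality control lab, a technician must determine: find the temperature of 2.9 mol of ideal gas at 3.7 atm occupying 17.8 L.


PV = nRT  (R = 0.08206 L·atm/(mol·K))
T = PV/(nR) = 3.7×17.8/(2.9×0.08206)
= 65.86/0.237974
= 276.75 K

276.75 K


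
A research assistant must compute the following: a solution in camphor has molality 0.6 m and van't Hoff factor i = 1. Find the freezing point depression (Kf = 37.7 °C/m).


ΔTf = Kf × m × i
= 37.7 × 0.6 × 1
= 22.62 °C

22.62 °C


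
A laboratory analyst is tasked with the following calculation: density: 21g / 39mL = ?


ρ = mass/volume
= 21/39
= 0.538 g/mL

0.538 g/mL


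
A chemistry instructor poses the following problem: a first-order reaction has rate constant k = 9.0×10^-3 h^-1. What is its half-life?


t½ = ln2/k = 0.693147/(9.0×10^-3 h^-1)
= 77.02 h

77.02 h


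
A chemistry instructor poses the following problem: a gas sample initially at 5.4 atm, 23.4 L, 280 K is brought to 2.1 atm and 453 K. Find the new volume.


P1V1/T1 = P2V2/T2
V2 = P1V1T2/(T1P2)
= 5.4×23.4×453/(280×2.1)
= 97.349 L

97.349 L


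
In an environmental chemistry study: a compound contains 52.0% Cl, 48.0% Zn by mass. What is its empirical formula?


Assume 100 g sample. Moles of each element:
  Cl: 52.0/35.45 = 1.467 mol
  Zn: 48.0/65.38 = 0.734 mol
Divide by smallest (0.734):
  Cl: 1.467/0.734 = 2.0
  Zn: 0.734/0.734 = 1.0
Empirical formula: ZnCl2

ZnCl2


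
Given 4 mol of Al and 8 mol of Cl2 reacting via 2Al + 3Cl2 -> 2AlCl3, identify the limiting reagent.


Mole ratio available / coefficient:
  Al: 4/2 = 2.000
  Cl2: 8/3 = 2.667
Smaller ratio is limiting.

Al


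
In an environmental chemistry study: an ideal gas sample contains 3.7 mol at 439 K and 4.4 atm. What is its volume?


PV = nRT  (R = 0.08206 L·atm/(mol·K))
V = nRT/P = 3.7×0.08206×439/4.4
= 30.293 L

30.293 L


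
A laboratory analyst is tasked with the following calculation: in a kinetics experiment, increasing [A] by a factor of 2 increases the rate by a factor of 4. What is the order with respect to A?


rate ∝ [A]^n
2^n = 4 → n = 2
Order in A: 2

2


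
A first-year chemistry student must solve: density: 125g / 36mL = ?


ρ = mass/volume
= 125/36
= 3.472 g/mL

3.472 g/mL


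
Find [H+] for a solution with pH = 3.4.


[H+] = 10^(-pH) = 10^(-3.4)
= 3.98×10^-4 M

3.98×10^-4 M


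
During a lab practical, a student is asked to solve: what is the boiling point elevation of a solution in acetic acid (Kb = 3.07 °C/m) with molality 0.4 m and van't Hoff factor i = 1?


ΔTb = Kb × m × i
= 3.07 × 0.4 × 1
= 1.228 °C

1.228 °C


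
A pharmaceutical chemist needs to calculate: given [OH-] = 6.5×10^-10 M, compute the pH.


pOH = -log10([OH-]) = -log10(6.5×10^-10)
= 10 - log10(6.5) = 9.19
pH = 14 - pOH = 14 - 9.19 = 4.81

4.81


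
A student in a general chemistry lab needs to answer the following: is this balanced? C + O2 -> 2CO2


Equation: C + O2 -> 2CO2
Check atoms: C: 1≠2, O: 2≠4
Not balanced

No, not balanced


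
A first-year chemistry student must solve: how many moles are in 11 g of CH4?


M(CH4) = 16.04 g/mol
n = mass/M = 11/16.04 = 0.6858 mol

0.6858 mol


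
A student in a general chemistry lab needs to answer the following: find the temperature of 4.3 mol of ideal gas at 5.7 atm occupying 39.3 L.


PV = nRT  (R = 0.08206 L·atm/(mol·K))
T = PV/(nR) = 5.7×39.3/(4.3×0.08206)
= 224.01/0.352858
= 634.84 K

634.84 K


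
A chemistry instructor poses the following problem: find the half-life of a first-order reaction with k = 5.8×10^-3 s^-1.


t½ = ln2/k = 0.693147/(5.8×10^-3 s^-1)
= 119.5 s

119.5 s


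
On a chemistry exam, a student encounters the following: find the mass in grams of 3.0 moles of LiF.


M(LiF) = 25.94 g/mol
mass = n × M = 3.0 × 25.94 = 77.82 g

77.82 g


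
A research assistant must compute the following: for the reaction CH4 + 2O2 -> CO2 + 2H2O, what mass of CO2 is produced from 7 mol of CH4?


Mole ratio CO2:CH4 = 1:1
n(CO2) = 7 × 1/1 = 7.000 mol
mass = 7.000 × 44.01 = 308.07 g

308.07 g


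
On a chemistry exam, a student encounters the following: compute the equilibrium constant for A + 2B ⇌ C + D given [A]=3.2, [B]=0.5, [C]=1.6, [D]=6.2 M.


Kc = [C][D]/([A][B]^2)
= (1.6^1 × 6.2^1)/(3.2^1 × 0.5^2)
= 9.92/0.8
= 12.40

12.40


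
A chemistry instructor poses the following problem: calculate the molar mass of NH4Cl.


M(NH4Cl) = 1×14.01 + 4×1.008 + 1×35.45
= 14.01 + 4.03 + 35.45
= 53.49 g/mol

53.49 g/mol


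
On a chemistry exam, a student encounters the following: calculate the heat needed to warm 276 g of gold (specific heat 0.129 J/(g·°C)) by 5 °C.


q = mcΔT = 276 × 0.129 × 5
= 178.02 J

178.02 J


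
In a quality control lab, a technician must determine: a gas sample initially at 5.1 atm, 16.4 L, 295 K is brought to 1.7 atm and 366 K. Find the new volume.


P1V1/T1 = P2V2/T2
V2 = P1V1T2/(T1P2)
= 5.1×16.4×366/(295×1.7)
= 61.041 L

61.041 L
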